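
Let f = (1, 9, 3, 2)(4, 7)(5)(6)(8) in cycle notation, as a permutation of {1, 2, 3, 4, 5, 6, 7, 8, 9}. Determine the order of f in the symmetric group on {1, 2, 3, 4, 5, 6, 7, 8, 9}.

The disjoint cycles have lengths 4, 2, 1, 1, 1.
The order is lcm(4, 2) = 4.

4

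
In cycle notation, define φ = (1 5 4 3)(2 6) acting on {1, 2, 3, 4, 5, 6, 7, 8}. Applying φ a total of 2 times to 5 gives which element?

5 lies in the 4-cycle (1 5 4 3).
Stepping 2 places around the cycle: 5 → 4 → 3.

3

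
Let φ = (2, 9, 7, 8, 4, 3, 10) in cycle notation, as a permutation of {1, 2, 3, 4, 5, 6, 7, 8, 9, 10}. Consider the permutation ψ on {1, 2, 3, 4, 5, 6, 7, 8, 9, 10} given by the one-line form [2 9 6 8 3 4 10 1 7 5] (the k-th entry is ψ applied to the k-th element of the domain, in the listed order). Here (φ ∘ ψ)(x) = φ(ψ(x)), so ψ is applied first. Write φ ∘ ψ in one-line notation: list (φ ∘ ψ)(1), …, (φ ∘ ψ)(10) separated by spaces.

9 7 6 4 10 3 2 1 8 5

Chase each element through ψ then φ: 1 → 2 → 9; 2 → 9 → 7; 3 → 6 → 6; 4 → 8 → 4; 5 → 3 → 10; 6 → 4 → 3; 7 → 10 → 2; 8 → 1 → 1; 9 → 7 → 8; 10 → 5 → 5.
So φ ∘ ψ in one-line form is 9 7 6 4 10 3 2 1 8 5.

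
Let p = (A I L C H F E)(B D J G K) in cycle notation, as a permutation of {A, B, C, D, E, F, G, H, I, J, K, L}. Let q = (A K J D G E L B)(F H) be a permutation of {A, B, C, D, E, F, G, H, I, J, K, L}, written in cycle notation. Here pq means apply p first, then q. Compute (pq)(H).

H

First apply p: p(H) = F, then q(F) = H. Thus (pq)(H) = H.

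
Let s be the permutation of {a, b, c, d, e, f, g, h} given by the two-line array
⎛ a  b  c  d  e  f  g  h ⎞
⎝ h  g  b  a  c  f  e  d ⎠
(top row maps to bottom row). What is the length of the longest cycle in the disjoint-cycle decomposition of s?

Decomposing into disjoint cycles gives (a, h, d)(b, g, e, c); the longest has length 4.

4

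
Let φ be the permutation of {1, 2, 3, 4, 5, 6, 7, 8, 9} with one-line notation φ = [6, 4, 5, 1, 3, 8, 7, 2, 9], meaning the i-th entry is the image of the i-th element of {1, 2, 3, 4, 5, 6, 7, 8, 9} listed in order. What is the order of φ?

10

Decomposing into disjoint cycles gives cycle lengths 5, 2, 1, 1.
The order is lcm(5, 2) = 10.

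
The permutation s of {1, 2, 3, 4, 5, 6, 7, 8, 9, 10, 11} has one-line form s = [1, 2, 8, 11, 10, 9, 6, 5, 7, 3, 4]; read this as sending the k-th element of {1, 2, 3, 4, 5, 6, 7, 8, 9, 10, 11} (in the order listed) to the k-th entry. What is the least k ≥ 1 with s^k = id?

12

Writing s as disjoint cycles, the cycle lengths are 4, 3, 2, 1, 1.
The order of s is the least common multiple of its cycle lengths: lcm(4, 3, 2) = 12.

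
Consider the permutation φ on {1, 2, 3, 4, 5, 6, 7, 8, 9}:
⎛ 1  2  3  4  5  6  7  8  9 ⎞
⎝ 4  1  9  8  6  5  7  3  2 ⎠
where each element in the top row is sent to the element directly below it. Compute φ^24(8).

Tracing 8 → 3 → … returns to 8 after 6 steps, so 8 lies in a 6-cycle (1 4 8 3 9 2).
Powers repeat with period 6 on this cycle, and 24 mod 6 = 0, so φ^24(8) = φ^0(8).
So φ^24(8) = 8.

8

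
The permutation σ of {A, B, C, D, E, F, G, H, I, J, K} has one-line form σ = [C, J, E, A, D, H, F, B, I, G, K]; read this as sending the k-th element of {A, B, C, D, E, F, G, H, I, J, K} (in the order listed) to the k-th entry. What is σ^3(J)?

Tracing J → G → … returns to J after 5 steps, so J lies in a 5-cycle (B, J, G, F, H).
Stepping 3 places around the cycle: J → G → F → H.

H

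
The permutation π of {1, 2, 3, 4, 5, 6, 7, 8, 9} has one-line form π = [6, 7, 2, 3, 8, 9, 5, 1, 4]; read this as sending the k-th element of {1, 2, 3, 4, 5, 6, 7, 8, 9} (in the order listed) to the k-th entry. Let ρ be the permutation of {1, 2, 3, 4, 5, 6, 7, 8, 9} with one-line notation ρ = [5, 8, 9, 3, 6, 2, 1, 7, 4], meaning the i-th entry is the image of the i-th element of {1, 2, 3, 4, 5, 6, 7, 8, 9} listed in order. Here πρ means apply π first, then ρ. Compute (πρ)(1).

2

π(1) = 6, then ρ(6) = 2; composing gives (πρ)(1) = 2.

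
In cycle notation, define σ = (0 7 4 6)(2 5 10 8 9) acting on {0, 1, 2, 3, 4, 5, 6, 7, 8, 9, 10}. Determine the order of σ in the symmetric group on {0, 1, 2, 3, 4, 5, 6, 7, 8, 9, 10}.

20

The cycle type of σ is (5, 4, 1, 1).
The order of σ is the least common multiple of its cycle lengths: lcm(5, 4) = 20.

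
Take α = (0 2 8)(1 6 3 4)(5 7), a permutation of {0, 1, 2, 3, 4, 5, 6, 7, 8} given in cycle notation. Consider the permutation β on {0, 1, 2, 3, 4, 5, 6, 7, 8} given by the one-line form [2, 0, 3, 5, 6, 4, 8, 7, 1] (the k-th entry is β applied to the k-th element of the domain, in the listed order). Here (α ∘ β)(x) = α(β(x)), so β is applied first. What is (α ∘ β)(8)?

(α ∘ β)(8) = α(β(8)). β(8) = 1, then α(1) = 6. So (α ∘ β)(8) = 6.

6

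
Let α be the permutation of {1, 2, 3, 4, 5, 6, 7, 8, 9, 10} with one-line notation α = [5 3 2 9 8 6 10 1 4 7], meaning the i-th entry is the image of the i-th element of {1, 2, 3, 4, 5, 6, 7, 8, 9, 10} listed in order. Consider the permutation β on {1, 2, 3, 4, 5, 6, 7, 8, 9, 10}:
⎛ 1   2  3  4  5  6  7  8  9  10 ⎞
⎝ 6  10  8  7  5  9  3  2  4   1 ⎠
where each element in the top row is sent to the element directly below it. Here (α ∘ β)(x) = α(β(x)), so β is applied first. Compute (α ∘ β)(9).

9

First apply β: β(9) = 4, then α(4) = 9. Thus (α ∘ β)(9) = 9.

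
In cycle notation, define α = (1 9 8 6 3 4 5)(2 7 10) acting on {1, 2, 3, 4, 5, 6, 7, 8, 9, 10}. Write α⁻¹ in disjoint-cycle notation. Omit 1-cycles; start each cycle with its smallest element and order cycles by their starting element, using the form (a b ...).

(1 5 4 3 6 8 9)(2 10 7)

If α sends a → b within a cycle, α⁻¹ sends b → a; equivalently, reverse each cycle.
After reversing and putting each cycle's least element first, α⁻¹ = (1 5 4 3 6 8 9)(2 10 7).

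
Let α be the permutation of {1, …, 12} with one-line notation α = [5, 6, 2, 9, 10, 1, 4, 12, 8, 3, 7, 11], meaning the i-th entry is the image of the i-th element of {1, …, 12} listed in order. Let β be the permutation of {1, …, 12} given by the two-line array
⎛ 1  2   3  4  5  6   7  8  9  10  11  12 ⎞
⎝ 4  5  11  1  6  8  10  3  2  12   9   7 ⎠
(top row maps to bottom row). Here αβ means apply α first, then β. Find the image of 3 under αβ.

α(3) = 2, then β(2) = 5; composing gives (αβ)(3) = 5.

5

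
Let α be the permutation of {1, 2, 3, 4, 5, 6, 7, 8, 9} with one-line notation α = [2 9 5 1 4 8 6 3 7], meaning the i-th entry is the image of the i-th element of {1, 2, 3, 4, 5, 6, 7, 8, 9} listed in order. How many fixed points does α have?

0

No element satisfies α(x) = x, so there are 0 fixed points.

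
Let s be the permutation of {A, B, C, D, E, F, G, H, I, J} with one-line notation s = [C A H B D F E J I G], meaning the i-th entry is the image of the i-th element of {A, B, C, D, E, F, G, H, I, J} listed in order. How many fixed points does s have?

2

The fixed points (elements with s(x) = x) are {F, I}, so there are 2.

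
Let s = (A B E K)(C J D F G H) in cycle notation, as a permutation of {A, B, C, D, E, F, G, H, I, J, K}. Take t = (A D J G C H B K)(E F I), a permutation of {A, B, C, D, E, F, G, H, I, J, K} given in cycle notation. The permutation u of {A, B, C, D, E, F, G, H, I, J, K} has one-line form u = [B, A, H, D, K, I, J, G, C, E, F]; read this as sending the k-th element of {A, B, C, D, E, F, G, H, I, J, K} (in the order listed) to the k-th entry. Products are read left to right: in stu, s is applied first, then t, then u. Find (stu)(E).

Chase E: s(E) = K; t(K) = A; u(A) = B. Hence (stu)(E) = B.

B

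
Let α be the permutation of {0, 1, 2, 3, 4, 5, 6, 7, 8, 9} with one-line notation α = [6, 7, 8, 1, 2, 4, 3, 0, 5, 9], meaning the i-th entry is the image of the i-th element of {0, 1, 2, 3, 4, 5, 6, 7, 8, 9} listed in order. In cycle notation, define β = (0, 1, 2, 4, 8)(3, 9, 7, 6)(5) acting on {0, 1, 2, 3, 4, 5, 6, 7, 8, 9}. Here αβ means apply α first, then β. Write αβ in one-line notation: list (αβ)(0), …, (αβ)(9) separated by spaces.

3 6 0 2 4 8 9 1 5 7

For each element, apply α then β: 0 → 6 → 3; 1 → 7 → 6; 2 → 8 → 0; 3 → 1 → 2; 4 → 2 → 4; 5 → 4 → 8; 6 → 3 → 9; 7 → 0 → 1; 8 → 5 → 5; 9 → 9 → 7.
Collecting the images, αβ = [3 6 0 2 4 8 9 1 5 7].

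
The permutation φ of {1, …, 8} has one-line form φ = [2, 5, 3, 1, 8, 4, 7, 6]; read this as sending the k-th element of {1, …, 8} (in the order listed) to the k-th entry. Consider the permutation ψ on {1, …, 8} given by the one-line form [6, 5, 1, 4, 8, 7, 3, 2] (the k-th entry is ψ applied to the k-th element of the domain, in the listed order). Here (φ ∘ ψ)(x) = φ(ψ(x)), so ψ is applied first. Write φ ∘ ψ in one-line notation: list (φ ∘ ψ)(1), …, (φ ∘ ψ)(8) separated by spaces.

4 8 2 1 6 7 3 5

Chase each element through ψ then φ: 1 → 6 → 4; 2 → 5 → 8; 3 → 1 → 2; 4 → 4 → 1; 5 → 8 → 6; 6 → 7 → 7; 7 → 3 → 3; 8 → 2 → 5.
So φ ∘ ψ in one-line form is 4 8 2 1 6 7 3 5.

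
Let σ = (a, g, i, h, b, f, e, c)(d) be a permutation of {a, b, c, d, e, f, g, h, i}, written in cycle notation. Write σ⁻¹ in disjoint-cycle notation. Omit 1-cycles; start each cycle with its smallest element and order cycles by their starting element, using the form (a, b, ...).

(a, c, e, f, b, h, i, g)

Inverting a permutation written in cycle notation just reverses the order within every cycle.
After reversing and putting each cycle's least element first, σ⁻¹ = (a, c, e, f, b, h, i, g).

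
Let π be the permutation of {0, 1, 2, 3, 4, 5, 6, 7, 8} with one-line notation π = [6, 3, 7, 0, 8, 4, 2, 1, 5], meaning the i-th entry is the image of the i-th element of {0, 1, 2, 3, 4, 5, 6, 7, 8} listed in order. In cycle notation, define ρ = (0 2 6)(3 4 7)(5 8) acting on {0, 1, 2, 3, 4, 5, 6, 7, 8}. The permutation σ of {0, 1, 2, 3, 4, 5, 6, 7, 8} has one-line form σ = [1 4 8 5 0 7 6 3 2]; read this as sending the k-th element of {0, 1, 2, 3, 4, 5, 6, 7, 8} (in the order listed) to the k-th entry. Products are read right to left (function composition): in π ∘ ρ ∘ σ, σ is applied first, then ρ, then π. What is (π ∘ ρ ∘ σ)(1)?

(π ∘ ρ ∘ σ)(1) = π(ρ(σ(1))). σ(1) = 4, then ρ(4) = 7, then π(7) = 1, so the result is 1.

1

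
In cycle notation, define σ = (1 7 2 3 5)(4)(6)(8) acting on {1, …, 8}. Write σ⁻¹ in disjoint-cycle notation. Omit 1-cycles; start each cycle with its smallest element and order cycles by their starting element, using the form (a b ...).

The inverse reverses each cycle.
Reversing each cycle of σ and rotating so the smallest element leads gives (1 5 3 2 7).

(1 5 3 2 7)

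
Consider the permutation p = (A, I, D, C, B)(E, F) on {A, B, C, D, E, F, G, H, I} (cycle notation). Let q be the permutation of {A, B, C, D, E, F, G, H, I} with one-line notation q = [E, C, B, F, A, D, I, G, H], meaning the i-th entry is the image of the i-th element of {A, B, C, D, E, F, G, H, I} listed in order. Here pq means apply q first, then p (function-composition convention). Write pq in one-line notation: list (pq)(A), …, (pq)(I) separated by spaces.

Chase each element through q then p: A → E → F; B → C → B; C → B → A; D → F → E; E → A → I; F → D → C; G → I → D; H → G → G; I → H → H.
Collecting the images, pq = [F B A E I C D G H].

F B A E I C D G H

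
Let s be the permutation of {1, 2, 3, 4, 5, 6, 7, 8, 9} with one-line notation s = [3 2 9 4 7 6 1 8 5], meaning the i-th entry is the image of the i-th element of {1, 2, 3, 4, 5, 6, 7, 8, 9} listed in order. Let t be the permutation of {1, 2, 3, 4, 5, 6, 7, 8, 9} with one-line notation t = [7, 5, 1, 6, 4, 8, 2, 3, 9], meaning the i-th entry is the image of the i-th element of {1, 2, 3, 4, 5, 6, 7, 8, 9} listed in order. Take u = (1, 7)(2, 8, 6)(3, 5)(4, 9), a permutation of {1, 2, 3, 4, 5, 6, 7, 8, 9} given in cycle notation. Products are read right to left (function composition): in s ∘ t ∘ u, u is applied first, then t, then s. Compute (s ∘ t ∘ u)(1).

Apply the permutations in order: u(1) = 7, then t(7) = 2, then s(2) = 2. So (s ∘ t ∘ u)(1) = 2.

2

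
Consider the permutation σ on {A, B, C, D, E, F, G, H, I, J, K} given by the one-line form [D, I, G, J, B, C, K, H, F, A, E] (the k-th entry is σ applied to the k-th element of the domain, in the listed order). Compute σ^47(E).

G

Tracing E → B → … returns to E after 7 steps, so E lies in a 7-cycle (B, I, F, C, G, K, E).
Powers repeat with period 7 on this cycle, and 47 mod 7 = 5, so σ^47(E) = σ^5(E).
Stepping 5 places around the cycle: E → B → I → F → C → G.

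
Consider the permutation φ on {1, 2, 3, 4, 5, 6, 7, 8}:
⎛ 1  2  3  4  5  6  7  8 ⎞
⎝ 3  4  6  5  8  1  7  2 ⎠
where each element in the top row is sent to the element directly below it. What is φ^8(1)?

6

Tracing 1 → 3 → … returns to 1 after 3 steps, so 1 lies in a 3-cycle (1 3 6).
Powers repeat with period 3 on this cycle, and 8 mod 3 = 2, so φ^8(1) = φ^2(1).
Advancing 2 steps from 1: 1 → 3 → 6.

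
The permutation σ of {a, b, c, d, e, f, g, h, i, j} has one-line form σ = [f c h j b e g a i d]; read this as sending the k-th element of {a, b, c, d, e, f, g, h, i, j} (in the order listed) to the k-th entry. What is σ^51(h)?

Tracing h → a → … returns to h after 6 steps, so h lies in a 6-cycle (a, f, e, b, c, h).
Since the cycle has length 6, σ^51 acts on it the same as σ^3 (51 mod 6 = 3).
Stepping 3 places around the cycle: h → a → f → e.

e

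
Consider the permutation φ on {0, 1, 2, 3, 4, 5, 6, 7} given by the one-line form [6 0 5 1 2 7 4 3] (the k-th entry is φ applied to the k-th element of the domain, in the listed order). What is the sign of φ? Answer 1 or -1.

-1

In disjoint-cycle form the cycle lengths are 8.
A cycle of length ℓ contributes ℓ−1 transpositions, so φ is a product of 7 transpositions — odd.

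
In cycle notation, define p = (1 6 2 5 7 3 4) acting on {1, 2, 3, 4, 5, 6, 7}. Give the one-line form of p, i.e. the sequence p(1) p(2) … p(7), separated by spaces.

Reading each image from the cycles: 1↦6, 2↦5, 3↦4, 4↦1, 5↦7, 6↦2, 7↦3.
So the one-line form is 6 5 4 1 7 2 3.

6 5 4 1 7 2 3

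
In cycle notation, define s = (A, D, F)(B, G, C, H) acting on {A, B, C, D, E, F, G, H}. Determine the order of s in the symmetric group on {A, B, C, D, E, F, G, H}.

The cycle type of s is (4, 3, 1).
The order is lcm(4, 3) = 12.

12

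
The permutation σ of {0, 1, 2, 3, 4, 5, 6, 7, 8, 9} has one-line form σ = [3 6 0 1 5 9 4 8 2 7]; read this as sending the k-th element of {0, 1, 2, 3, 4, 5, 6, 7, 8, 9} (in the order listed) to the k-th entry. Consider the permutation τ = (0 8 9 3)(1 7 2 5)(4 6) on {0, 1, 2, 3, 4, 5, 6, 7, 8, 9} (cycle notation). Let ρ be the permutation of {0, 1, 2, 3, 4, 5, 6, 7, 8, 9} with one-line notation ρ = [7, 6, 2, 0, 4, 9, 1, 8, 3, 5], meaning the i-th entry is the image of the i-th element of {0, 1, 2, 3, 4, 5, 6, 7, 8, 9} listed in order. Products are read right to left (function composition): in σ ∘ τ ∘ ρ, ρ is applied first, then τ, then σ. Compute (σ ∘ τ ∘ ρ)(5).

Chase 5: ρ(5) = 9; τ(9) = 3; σ(3) = 1. Hence (σ ∘ τ ∘ ρ)(5) = 1.

1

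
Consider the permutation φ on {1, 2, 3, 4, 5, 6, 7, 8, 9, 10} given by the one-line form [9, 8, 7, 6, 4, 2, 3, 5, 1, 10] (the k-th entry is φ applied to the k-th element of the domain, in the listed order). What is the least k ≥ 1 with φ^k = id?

10

The disjoint-cycle form of φ has cycle lengths 5, 2, 2, 1.
The order of φ is the least common multiple of its cycle lengths: lcm(5, 2, 2) = 10.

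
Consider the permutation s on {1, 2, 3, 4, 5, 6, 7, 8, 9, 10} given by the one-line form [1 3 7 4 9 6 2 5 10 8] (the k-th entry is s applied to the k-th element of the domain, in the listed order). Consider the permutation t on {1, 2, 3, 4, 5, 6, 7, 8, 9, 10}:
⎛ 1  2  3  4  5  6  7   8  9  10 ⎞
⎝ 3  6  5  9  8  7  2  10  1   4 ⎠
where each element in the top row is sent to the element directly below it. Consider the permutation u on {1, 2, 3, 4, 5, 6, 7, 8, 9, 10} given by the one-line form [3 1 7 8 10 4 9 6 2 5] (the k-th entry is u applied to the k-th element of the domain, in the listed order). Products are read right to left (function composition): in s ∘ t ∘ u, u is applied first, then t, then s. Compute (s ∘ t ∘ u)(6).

Chase 6: u(6) = 4; t(4) = 9; s(9) = 10. Hence (s ∘ t ∘ u)(6) = 10.

10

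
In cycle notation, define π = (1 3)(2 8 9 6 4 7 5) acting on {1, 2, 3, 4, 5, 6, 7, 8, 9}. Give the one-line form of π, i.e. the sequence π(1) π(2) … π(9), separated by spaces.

3 8 1 7 2 4 5 9 6

Each element maps to the next entry in its cycle (wrapping to the front): 1→3, 2→8, 3→1, 4→7, 5→2, 6→4, 7→5, 8→9, 9→6.
Listing these in domain order gives 3 8 1 7 2 4 5 9 6.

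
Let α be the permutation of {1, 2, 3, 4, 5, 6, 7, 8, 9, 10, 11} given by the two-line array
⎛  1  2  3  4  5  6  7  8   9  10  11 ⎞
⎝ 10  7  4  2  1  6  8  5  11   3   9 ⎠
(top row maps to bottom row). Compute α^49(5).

Tracing 5 → 1 → … returns to 5 after 8 steps, so 5 lies in an 8-cycle (1, 10, 3, 4, 2, 7, 8, 5).
Powers repeat with period 8 on this cycle, and 49 mod 8 = 1, so α^49(5) = α^1(5).
Advancing 1 step from 5: 5 → 1.

1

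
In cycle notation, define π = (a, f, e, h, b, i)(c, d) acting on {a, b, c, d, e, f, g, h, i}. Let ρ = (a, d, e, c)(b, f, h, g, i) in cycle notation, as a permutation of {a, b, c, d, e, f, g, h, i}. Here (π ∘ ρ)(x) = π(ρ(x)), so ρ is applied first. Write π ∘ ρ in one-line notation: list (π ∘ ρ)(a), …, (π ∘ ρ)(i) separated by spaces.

Chase each element through ρ then π: a → d → c; b → f → e; c → a → f; d → e → h; e → c → d; f → h → b; g → i → a; h → g → g; i → b → i.
Collecting the images, π ∘ ρ = [c e f h d b a g i].

c e f h d b a g i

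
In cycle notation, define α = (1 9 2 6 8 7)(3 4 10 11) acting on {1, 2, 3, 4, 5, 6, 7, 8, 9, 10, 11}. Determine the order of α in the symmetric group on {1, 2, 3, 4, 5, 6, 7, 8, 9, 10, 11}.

12

The cycle type of α is (6, 4, 1).
The order of α is the least common multiple of its cycle lengths: lcm(6, 4) = 12.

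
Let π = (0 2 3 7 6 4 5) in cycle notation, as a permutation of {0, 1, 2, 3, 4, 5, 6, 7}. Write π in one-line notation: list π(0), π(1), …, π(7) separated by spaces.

2 1 3 7 5 0 4 6

Each element maps to the next entry in its cycle (wrapping to the front): 0→2, 1→1, 2→3, 3→7, 4→5, 5→0, 6→4, 7→6.
Listing these in domain order gives 2 1 3 7 5 0 4 6.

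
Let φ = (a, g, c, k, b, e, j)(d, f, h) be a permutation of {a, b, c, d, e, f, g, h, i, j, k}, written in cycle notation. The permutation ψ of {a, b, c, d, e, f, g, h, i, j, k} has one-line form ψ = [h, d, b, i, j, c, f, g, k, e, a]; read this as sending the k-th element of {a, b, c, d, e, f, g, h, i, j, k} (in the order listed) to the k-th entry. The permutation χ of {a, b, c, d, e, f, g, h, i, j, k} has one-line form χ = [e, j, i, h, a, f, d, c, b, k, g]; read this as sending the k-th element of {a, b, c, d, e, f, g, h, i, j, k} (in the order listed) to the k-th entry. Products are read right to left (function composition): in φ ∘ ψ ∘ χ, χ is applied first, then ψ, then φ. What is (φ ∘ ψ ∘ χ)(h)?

e

(φ ∘ ψ ∘ χ)(h) = φ(ψ(χ(h))). χ(h) = c, then ψ(c) = b, then φ(b) = e, so the result is e.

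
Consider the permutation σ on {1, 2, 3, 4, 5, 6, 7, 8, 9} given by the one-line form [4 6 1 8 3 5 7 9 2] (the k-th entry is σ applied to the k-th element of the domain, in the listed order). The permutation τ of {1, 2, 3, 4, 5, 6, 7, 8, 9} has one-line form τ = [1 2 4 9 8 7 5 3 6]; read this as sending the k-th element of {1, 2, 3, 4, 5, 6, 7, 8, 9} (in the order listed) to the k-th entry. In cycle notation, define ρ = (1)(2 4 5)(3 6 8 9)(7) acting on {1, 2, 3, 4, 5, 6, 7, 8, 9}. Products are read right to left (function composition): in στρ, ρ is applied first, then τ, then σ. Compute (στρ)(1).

4

Apply the permutations in order: ρ(1) = 1, then τ(1) = 1, then σ(1) = 4. So (στρ)(1) = 4.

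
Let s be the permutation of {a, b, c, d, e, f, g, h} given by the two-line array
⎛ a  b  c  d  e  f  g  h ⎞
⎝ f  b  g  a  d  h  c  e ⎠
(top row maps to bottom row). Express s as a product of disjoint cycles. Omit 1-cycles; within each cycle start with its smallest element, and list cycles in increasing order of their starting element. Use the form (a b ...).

(a f h e d)(c g)

From a: a → f → h → e → d → a, closing the cycle (a f h e d).
Continuing from each remaining unvisited element yields (a f h e d)(c g).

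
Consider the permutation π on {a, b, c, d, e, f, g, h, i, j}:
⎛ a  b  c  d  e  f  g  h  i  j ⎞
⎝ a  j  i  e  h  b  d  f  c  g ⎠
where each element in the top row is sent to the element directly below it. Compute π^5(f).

e

Tracing f → b → … returns to f after 7 steps, so f lies in a 7-cycle (b j g d e h f).
Advancing 5 steps from f: f → b → j → g → d → e.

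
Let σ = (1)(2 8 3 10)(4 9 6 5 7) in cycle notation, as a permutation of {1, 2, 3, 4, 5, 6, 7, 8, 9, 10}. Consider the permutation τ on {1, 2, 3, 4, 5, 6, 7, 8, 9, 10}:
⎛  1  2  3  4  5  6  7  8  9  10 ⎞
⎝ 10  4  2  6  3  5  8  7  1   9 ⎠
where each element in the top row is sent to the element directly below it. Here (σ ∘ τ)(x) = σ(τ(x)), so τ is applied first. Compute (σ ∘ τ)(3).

τ(3) = 2, then σ(2) = 8; composing gives (σ ∘ τ)(3) = 8.

8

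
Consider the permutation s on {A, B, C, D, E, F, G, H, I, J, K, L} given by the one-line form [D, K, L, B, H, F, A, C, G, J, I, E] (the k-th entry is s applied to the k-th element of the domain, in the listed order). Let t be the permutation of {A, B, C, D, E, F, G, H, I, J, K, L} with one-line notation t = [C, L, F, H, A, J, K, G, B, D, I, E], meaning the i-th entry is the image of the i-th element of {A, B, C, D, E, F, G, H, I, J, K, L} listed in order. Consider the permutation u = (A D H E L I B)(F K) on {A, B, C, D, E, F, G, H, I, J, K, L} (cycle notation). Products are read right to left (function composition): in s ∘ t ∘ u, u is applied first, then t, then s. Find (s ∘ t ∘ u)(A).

C

(s ∘ t ∘ u)(A) = s(t(u(A))). u(A) = D, then t(D) = H, then s(H) = C, so the result is C.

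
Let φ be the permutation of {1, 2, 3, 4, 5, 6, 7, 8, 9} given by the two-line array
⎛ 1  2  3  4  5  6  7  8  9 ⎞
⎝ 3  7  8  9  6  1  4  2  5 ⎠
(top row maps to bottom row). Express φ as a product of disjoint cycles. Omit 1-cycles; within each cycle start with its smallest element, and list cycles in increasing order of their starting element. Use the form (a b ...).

From 1: 1 → 3 → 8 → 2 → 7 → 4 → 9 → 5 → 6 → 1, closing the cycle (1 3 8 2 7 4 9 5 6).
Repeating from the next unused element and collecting all non-trivial cycles gives (1 3 8 2 7 4 9 5 6).

(1 3 8 2 7 4 9 5 6)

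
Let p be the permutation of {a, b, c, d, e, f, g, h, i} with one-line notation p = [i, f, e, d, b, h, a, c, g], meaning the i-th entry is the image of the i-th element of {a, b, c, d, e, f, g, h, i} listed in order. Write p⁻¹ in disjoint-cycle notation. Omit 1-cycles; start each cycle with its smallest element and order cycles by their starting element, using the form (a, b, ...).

The cycle decomposition of p is (a, i, g)(b, f, h, c, e).
The inverse reverses every cycle; in canonical form, p⁻¹ = (a, g, i)(b, e, c, h, f).

(a, g, i)(b, e, c, h, f)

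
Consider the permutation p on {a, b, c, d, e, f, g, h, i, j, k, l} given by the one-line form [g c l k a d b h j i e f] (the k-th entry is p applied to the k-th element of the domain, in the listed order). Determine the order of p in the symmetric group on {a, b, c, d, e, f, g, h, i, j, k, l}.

18

Decomposing into disjoint cycles gives cycle lengths 9, 2, 1.
Since disjoint cycles commute, ord(p) = lcm(9, 2) = 18.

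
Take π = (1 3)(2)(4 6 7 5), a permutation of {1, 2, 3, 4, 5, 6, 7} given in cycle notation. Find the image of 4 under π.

6

Within (4 6 7 5), 4 ↦ 6.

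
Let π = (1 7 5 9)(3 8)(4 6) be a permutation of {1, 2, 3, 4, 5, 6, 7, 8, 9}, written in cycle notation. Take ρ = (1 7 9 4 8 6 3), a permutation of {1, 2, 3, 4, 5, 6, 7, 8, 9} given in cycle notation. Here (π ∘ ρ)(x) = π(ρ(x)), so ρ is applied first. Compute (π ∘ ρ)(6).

ρ(6) = 3, then π(3) = 8; composing gives (π ∘ ρ)(6) = 8.

8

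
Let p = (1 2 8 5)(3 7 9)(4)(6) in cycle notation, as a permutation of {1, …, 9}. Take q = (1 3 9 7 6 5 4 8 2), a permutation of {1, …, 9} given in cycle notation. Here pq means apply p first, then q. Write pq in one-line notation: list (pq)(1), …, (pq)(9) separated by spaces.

1 2 6 8 3 5 7 4 9

(pq)(x) = q(p(x)). Computing each image: q(p(1)) = q(2) = 1, q(p(2)) = q(8) = 2, q(p(3)) = q(7) = 6, q(p(4)) = q(4) = 8, q(p(5)) = q(1) = 3, q(p(6)) = q(6) = 5, q(p(7)) = q(9) = 7, q(p(8)) = q(5) = 4, q(p(9)) = q(3) = 9.
Hence pq = [1 2 6 8 3 5 7 4 9].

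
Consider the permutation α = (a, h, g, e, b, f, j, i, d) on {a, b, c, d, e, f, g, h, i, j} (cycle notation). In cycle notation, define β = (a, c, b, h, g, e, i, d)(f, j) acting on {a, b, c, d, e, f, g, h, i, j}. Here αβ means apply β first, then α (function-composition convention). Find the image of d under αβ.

First apply β: β(d) = a, then α(a) = h. Thus (αβ)(d) = h.

h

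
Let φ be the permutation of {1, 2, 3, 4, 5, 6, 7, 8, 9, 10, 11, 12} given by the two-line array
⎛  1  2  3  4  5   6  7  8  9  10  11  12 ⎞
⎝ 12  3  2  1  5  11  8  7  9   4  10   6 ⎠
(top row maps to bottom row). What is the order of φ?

The disjoint-cycle form of φ has cycle lengths 6, 2, 2, 1, 1.
The order of φ is the least common multiple of its cycle lengths: lcm(6, 2, 2) = 6.

6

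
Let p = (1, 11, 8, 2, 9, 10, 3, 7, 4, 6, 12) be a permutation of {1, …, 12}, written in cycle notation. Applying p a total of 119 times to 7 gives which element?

10

7 lies in the 11-cycle (1, 11, 8, 2, 9, 10, 3, 7, 4, 6, 12).
On an 11-cycle, p^11 is the identity, so p^119 = p^9 there (119 ≡ 9 mod 11).
Advancing 9 steps from 7: 7 → 4 → 6 → 12 → 1 → 11 → 8 → 2 → 9 → 10.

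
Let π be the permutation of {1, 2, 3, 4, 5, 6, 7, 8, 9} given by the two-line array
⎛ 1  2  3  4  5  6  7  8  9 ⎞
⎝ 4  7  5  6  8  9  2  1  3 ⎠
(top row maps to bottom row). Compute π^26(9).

Tracing 9 → 3 → … returns to 9 after 7 steps, so 9 lies in a 7-cycle (1 4 6 9 3 5 8).
On a 7-cycle, π^7 is the identity, so π^26 = π^5 there (26 ≡ 5 mod 7).
Advancing 5 steps from 9: 9 → 3 → 5 → 8 → 1 → 4.

4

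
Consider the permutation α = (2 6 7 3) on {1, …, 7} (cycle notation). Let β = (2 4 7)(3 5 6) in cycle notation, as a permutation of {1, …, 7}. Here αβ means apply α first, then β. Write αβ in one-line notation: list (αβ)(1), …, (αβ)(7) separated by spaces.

1 3 4 7 6 2 5

For each element, apply α then β: 1 → 1 → 1; 2 → 6 → 3; 3 → 2 → 4; 4 → 4 → 7; 5 → 5 → 6; 6 → 7 → 2; 7 → 3 → 5.
So αβ in one-line form is 1 3 4 7 6 2 5.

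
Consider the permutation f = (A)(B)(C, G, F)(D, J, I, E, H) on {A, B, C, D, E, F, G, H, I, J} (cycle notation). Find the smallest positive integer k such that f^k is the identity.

15

The cycle type of f is (5, 3, 1, 1).
The order of f is the least common multiple of its cycle lengths: lcm(5, 3) = 15.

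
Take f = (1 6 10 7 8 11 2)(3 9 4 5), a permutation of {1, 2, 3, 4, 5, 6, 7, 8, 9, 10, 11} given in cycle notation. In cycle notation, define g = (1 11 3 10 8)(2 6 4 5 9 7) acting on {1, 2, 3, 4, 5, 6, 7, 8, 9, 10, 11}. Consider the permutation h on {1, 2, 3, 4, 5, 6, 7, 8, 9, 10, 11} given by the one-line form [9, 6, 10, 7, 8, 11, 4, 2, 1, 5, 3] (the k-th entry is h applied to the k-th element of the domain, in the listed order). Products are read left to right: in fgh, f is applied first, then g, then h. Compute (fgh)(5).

(fgh)(5) = h(g(f(5))). f(5) = 3, then g(3) = 10, then h(10) = 5, so the result is 5.

5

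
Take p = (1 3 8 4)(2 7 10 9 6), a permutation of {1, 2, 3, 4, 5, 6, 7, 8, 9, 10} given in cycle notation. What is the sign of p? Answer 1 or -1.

The cycle lengths are 5, 4, 1.
A cycle of length ℓ contributes ℓ−1 transpositions, so p is a product of 4 + 3 = 7 transpositions — odd.

-1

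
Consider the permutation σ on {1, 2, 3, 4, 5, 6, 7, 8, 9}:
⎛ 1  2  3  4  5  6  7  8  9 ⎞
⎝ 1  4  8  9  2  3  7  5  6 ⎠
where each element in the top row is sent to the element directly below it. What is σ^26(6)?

Tracing 6 → 3 → … returns to 6 after 7 steps, so 6 lies in a 7-cycle (2, 4, 9, 6, 3, 8, 5).
On a 7-cycle, σ^7 is the identity, so σ^26 = σ^5 there (26 ≡ 5 mod 7).
Advancing 5 steps from 6: 6 → 3 → 8 → 5 → 2 → 4.

4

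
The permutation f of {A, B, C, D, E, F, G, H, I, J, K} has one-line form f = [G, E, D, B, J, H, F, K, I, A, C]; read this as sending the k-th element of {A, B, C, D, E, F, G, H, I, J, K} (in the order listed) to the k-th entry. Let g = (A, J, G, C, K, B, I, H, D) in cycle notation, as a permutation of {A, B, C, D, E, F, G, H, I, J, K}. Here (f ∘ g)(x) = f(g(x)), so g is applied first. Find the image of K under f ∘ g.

E

(f ∘ g)(K) = f(g(K)). g(K) = B, then f(B) = E. So (f ∘ g)(K) = E.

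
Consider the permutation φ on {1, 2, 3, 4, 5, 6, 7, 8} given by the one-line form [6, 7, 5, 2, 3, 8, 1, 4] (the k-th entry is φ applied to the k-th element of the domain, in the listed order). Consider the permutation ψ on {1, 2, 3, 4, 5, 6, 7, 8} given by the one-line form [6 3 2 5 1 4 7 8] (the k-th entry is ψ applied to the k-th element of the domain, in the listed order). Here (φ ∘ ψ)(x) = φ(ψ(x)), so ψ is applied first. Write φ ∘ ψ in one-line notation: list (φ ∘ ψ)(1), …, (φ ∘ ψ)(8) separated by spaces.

8 5 7 3 6 2 1 4

(φ ∘ ψ)(x) = φ(ψ(x)). Computing each image: φ(ψ(1)) = φ(6) = 8, φ(ψ(2)) = φ(3) = 5, φ(ψ(3)) = φ(2) = 7, φ(ψ(4)) = φ(5) = 3, φ(ψ(5)) = φ(1) = 6, φ(ψ(6)) = φ(4) = 2, φ(ψ(7)) = φ(7) = 1, φ(ψ(8)) = φ(8) = 4.
Hence φ ∘ ψ = [8 5 7 3 6 2 1 4].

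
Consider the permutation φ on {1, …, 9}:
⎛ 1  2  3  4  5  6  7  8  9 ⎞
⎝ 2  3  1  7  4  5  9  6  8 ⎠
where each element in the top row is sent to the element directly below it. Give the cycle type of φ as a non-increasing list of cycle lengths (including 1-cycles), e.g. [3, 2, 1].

The disjoint cycles are (1 2 3)(4 7 9 8 6 5), with lengths 6, 3 in non-increasing order.

[6, 3]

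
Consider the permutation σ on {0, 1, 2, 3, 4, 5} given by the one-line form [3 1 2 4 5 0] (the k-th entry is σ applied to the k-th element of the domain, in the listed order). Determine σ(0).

0 is element number 1 of the domain, and entry number 1 of the one-line form is 3, so σ(0) = 3.

3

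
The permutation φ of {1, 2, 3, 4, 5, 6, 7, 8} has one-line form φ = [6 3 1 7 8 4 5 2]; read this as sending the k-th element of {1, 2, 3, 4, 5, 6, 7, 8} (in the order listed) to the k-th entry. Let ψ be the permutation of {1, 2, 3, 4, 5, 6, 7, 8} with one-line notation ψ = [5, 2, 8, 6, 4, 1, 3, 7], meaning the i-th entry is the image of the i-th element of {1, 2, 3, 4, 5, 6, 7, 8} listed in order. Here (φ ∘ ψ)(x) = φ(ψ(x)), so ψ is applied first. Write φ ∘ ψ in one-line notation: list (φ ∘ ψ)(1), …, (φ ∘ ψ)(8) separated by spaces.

(φ ∘ ψ)(x) = φ(ψ(x)). Computing each image: φ(ψ(1)) = φ(5) = 8, φ(ψ(2)) = φ(2) = 3, φ(ψ(3)) = φ(8) = 2, φ(ψ(4)) = φ(6) = 4, φ(ψ(5)) = φ(4) = 7, φ(ψ(6)) = φ(1) = 6, φ(ψ(7)) = φ(3) = 1, φ(ψ(8)) = φ(7) = 5.
Hence φ ∘ ψ = [8 3 2 4 7 6 1 5].

8 3 2 4 7 6 1 5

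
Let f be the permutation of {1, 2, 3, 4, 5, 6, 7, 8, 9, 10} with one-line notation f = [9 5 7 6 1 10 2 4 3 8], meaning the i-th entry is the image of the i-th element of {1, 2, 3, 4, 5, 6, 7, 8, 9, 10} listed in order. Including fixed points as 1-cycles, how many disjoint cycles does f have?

The cycle decomposition is (1 9 3 7 2 5)(4 6 10 8), which has 2 cycles (counting 1-cycles).

2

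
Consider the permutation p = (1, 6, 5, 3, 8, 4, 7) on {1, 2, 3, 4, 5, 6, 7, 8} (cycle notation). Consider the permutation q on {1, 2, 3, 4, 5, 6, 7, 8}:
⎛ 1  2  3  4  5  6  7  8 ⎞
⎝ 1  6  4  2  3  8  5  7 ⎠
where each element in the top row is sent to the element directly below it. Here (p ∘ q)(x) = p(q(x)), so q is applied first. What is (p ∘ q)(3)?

7

First apply q: q(3) = 4, then p(4) = 7. Thus (p ∘ q)(3) = 7.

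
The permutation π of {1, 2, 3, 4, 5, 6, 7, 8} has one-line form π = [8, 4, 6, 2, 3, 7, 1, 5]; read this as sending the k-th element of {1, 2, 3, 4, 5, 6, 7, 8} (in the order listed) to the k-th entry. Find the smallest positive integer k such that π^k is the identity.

The disjoint-cycle form of π has cycle lengths 6, 2.
The order of π is the least common multiple of its cycle lengths: lcm(6, 2) = 6.

6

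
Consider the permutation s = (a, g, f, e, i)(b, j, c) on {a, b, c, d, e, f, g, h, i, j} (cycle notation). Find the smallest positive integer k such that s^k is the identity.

15

The cycle type of s is (5, 3, 1, 1).
The order is lcm(5, 3) = 15.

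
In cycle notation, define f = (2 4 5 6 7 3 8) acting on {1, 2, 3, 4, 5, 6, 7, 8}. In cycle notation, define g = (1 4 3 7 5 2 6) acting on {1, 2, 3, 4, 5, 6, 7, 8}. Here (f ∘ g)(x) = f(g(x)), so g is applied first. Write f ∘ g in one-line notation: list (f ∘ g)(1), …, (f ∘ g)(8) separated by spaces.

5 7 3 8 4 1 6 2

For each element, apply g then f: 1 → 4 → 5; 2 → 6 → 7; 3 → 7 → 3; 4 → 3 → 8; 5 → 2 → 4; 6 → 1 → 1; 7 → 5 → 6; 8 → 8 → 2.
Collecting the images, f ∘ g = [5 7 3 8 4 1 6 2].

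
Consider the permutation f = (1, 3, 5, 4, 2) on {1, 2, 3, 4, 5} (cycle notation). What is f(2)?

1

2 appears in (1, 3, 5, 4, 2); the next entry (wrapping around) is 1.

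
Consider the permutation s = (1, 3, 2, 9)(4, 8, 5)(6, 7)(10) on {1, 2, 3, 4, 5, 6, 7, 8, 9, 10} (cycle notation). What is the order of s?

12

The disjoint cycles have lengths 4, 3, 2, 1.
The order is lcm(4, 3, 2) = 12.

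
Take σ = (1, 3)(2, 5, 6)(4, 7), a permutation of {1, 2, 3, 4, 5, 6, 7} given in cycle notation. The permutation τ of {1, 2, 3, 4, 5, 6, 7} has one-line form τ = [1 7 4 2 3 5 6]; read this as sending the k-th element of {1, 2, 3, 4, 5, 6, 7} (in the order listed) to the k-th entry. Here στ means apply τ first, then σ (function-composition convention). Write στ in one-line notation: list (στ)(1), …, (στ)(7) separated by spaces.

3 4 7 5 1 6 2

(στ)(x) = σ(τ(x)). Computing each image: σ(τ(1)) = σ(1) = 3, σ(τ(2)) = σ(7) = 4, σ(τ(3)) = σ(4) = 7, σ(τ(4)) = σ(2) = 5, σ(τ(5)) = σ(3) = 1, σ(τ(6)) = σ(5) = 6, σ(τ(7)) = σ(6) = 2.
Hence στ = [3 4 7 5 1 6 2].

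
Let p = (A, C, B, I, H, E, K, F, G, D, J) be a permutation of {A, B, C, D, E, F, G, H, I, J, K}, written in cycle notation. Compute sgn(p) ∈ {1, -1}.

1

The cycle lengths are 11.
A cycle is odd iff its length is even; p has 0 even-length cycles, so sgn(p) = (−1)^0 and p is even.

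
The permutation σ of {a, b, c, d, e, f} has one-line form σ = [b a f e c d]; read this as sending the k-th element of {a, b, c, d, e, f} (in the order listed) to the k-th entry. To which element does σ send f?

d

f is element number 6 of the domain, and entry number 6 of the one-line form is d, so σ(f) = d.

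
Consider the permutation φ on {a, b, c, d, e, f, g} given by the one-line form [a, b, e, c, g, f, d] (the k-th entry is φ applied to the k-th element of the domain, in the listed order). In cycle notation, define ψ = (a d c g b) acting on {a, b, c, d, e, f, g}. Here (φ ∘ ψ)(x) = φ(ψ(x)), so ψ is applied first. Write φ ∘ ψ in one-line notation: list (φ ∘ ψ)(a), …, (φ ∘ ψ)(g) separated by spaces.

c a d e g f b

(φ ∘ ψ)(x) = φ(ψ(x)). Computing each image: φ(ψ(a)) = φ(d) = c, φ(ψ(b)) = φ(a) = a, φ(ψ(c)) = φ(g) = d, φ(ψ(d)) = φ(c) = e, φ(ψ(e)) = φ(e) = g, φ(ψ(f)) = φ(f) = f, φ(ψ(g)) = φ(b) = b.
Hence φ ∘ ψ = [c a d e g f b].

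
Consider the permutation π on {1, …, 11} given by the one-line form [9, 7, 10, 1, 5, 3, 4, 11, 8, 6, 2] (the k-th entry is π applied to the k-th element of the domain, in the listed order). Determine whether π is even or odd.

In disjoint-cycle form the cycle lengths are 7, 3, 1.
A cycle of length ℓ contributes ℓ−1 transpositions, so π is a product of 6 + 2 = 8 transpositions — even.

even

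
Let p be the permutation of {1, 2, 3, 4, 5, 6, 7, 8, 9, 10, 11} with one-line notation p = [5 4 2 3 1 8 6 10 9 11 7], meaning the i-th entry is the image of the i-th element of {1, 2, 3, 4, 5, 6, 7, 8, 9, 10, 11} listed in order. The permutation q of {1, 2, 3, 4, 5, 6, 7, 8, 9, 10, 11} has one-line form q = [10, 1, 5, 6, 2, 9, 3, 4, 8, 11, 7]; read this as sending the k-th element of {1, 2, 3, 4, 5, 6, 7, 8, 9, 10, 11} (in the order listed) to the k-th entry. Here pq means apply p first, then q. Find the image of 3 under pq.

1

(pq)(3) = q(p(3)). p(3) = 2, then q(2) = 1. So (pq)(3) = 1.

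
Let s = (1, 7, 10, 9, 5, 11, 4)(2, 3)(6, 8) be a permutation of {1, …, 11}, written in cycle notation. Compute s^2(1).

10

1 lies in the 7-cycle (1, 7, 10, 9, 5, 11, 4).
Advancing 2 steps from 1: 1 → 7 → 10.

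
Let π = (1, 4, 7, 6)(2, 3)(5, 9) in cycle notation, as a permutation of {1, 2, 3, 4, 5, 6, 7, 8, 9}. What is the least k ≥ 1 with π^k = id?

4

The cycle type of π is (4, 2, 2, 1).
The order of π is the least common multiple of its cycle lengths: lcm(4, 2, 2) = 4.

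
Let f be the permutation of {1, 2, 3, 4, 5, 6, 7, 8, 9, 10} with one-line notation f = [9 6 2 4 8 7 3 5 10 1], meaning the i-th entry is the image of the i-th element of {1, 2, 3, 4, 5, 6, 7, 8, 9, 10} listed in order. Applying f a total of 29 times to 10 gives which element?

9

Tracing 10 → 1 → … returns to 10 after 3 steps, so 10 lies in a 3-cycle (1 9 10).
Since the cycle has length 3, f^29 acts on it the same as f^2 (29 mod 3 = 2).
Stepping 2 places around the cycle: 10 → 1 → 9.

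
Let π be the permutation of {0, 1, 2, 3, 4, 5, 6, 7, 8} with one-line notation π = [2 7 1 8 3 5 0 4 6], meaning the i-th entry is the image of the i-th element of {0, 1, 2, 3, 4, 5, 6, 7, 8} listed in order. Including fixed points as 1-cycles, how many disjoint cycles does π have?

2

The cycle decomposition is (0 2 1 7 4 3 8 6)(5), which has 2 cycles (counting 1-cycles).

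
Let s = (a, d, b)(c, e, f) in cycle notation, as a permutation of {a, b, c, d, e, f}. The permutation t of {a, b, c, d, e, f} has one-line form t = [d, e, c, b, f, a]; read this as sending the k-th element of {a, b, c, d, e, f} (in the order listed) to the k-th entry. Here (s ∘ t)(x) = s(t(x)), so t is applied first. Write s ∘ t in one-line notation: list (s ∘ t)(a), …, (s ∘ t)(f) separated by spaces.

(s ∘ t)(x) = s(t(x)). Computing each image: s(t(a)) = s(d) = b, s(t(b)) = s(e) = f, s(t(c)) = s(c) = e, s(t(d)) = s(b) = a, s(t(e)) = s(f) = c, s(t(f)) = s(a) = d.
Hence s ∘ t = [b f e a c d].

b f e a c d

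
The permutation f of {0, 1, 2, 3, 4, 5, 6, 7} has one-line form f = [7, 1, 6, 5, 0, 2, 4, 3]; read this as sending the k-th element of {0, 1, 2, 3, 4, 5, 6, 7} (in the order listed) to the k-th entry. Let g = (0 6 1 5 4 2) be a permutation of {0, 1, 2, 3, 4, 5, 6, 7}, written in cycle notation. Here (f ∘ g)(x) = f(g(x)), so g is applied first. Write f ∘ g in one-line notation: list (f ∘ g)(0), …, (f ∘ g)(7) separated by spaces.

4 2 7 5 6 0 1 3

(f ∘ g)(x) = f(g(x)). Computing each image: f(g(0)) = f(6) = 4, f(g(1)) = f(5) = 2, f(g(2)) = f(0) = 7, f(g(3)) = f(3) = 5, f(g(4)) = f(2) = 6, f(g(5)) = f(4) = 0, f(g(6)) = f(1) = 1, f(g(7)) = f(7) = 3.
Hence f ∘ g = [4 2 7 5 6 0 1 3].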